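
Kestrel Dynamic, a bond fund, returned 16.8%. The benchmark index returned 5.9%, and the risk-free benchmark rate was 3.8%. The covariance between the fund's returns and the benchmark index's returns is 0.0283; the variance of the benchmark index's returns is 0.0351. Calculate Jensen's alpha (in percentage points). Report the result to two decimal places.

11.31

β = Cov / Var = 0.0283 / 0.0351 = 0.8063
E[R] = Rf + β(Rm − Rf) = 3.8% + 0.8063 × (5.9% − 3.8%) = 5.4932%
α = Rp − E[R] = 16.8% − 5.4932% = 11.3068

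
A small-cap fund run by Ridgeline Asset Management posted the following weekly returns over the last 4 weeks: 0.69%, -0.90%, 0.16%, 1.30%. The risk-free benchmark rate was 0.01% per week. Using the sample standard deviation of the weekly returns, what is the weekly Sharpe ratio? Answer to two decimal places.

Mean return r̄ = 1.250 / 4 = 0.3125%
Sample σ = √[Σ(r − r̄)² / 3] = √[2.6111 / 3] = √0.8704 = 0.9330%
Sharpe = (r̄ − rf) / σ = (0.3125 − 0.01) / 0.9330 = 0.3025 / 0.9330 = 0.3242

0.32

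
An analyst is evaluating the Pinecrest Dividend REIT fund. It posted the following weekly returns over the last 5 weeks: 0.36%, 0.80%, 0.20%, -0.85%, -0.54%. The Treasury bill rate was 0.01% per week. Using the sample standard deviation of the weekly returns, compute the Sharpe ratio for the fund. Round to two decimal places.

Mean return r̄ = -0.030 / 5 = -0.0060%
Sample std dev = √[1.8235 / 4] = 0.6752%
Sharpe = (r̄ − rf) / σ = (-0.0060 − 0.01) / 0.6752 = -0.0160 / 0.6752 = -0.0237

-0.02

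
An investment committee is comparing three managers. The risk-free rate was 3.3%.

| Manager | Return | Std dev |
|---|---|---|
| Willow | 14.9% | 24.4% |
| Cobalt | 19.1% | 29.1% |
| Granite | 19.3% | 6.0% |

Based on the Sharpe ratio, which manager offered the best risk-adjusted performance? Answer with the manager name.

Willow: Sharpe ratio = (14.9% − 3.3%) / 24.4% = 0.475
Cobalt: Sharpe ratio = (19.1% − 3.3%) / 29.1% = 0.543
Granite: Sharpe ratio = (19.3% − 3.3%) / 6.0% = 2.667
Highest: Granite (2.667).

Granite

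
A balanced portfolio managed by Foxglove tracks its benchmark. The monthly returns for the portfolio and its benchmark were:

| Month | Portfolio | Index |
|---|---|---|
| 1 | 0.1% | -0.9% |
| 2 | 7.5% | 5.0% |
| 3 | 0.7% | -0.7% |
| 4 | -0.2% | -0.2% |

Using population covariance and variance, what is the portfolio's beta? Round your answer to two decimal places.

r̄p = 2.0250%,  r̄m = 0.8000%
Cov = Σ(rp − r̄p)(rm − r̄m) / 4 = 7.6200
Var(rm) = Σ(rm − r̄m)² / 4 = 5.9450
β = Cov / Var = 7.6200 / 5.9450 = 1.2817

1.28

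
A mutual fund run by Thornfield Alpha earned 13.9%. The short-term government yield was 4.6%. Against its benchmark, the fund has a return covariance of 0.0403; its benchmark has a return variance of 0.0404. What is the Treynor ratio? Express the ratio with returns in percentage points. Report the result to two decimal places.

9.32

β = Cov / Var = 0.0403 / 0.0404 = 0.9975
Treynor = (Rp − Rf) / β = (13.9% − 4.6%) / 0.9975 = 9.30 / 0.9975 = 9.3233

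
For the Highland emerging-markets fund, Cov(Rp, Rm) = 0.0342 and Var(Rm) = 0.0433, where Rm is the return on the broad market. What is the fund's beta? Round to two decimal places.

0.79

β = Cov(Rp, Rm) / Var(Rm) = 0.0342 / 0.0433 = 0.7898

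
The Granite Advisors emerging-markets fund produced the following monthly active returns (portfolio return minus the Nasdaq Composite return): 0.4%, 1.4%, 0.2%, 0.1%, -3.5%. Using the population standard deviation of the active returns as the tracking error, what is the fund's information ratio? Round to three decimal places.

Mean return μ = -1.40 / 5 = -0.2800%
Population σ = √[Σ(r − μ)² / 5] = √[14.0280 / 5] = √2.8056 = 1.6750%
IR = μ / tracking error = -0.2800 / 1.6750 = -0.1672

-0.167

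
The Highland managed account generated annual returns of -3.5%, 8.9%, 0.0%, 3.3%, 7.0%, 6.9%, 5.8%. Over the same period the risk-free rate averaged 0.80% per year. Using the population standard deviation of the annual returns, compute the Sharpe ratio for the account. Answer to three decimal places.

0.795

Mean return r̄ = 28.40 / 7 = 4.0571%
Σ(r − r̄)² = 117.3771; population σ = √(117.3771/7) = 4.0949%
Sharpe = (r̄ − rf) / σ = (4.0571 − 0.8) / 4.0949 = 3.2571 / 4.0949 = 0.7954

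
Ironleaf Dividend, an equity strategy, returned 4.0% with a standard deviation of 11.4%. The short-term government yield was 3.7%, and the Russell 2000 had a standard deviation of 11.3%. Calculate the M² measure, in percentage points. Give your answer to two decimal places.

4.00

Sharpe = (Rp − Rf) / σp = (4.0% − 3.7%) / 11.4% = 0.0263
M² = Rf + Sharpe × σm = 3.7% + 0.0263 × 11.3% = 3.9972%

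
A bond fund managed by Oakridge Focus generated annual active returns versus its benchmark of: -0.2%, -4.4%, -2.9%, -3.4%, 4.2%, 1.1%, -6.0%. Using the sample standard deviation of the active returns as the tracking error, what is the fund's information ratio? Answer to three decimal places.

-0.469

Mean return μ = -11.60 / 7 = -1.6571%
Sample σ = √[Σ(r − μ)² / 6] = √[74.9971 / 6] = √12.4995 = 3.5355%
IR = μ / tracking error = -1.6571 / 3.5355 = -0.4687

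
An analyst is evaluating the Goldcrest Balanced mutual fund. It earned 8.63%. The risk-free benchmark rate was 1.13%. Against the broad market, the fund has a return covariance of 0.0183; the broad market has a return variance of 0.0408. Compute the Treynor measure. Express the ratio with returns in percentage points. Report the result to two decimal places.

β = Cov / Var = 0.0183 / 0.0408 = 0.4485
Treynor = (Rp − Rf) / β = (8.63% − 1.13%) / 0.4485 = 7.50 / 0.4485 = 16.7224

16.72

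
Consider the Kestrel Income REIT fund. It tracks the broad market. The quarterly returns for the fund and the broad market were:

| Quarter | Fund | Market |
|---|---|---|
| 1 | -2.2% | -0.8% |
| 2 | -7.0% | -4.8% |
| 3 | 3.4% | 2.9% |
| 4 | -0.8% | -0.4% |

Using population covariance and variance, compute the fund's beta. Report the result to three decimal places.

r̄p = -1.6500%,  r̄m = -0.7750%
Cov = Σ(rp − r̄p)(rm − r̄m) / 4 = 10.1063
Var(rm) = Σ(rm − r̄m)² / 4 = 7.4619
β = Cov / Var = 10.1063 / 7.4619 = 1.3544

1.354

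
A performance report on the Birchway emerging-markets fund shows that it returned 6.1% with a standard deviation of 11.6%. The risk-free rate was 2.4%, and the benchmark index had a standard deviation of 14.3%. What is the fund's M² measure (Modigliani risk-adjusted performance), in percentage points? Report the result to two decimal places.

Sharpe = (Rp − Rf) / σp = (6.1% − 2.4%) / 11.6% = 0.3190
M² = Rf + Sharpe × σm = 2.4% + 0.3190 × 14.3% = 6.9617%

6.96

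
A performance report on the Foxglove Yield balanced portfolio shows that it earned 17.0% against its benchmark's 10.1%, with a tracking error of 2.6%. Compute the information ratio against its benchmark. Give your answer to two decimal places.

IR = (Rp − Rb) / TE = (17.0% − 10.1%) / 2.6% = 6.90% / 2.6% = 2.6538

2.65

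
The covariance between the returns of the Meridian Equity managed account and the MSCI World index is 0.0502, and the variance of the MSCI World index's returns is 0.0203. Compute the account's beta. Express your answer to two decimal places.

2.47

β = Cov(Rp, Rm) / Var(Rm) = 0.0502 / 0.0203 = 2.4729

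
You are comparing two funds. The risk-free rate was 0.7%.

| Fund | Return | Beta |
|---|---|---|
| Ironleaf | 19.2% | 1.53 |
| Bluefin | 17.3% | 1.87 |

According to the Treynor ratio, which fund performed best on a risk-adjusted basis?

Ironleaf

Ironleaf: Treynor = (19.2% − 0.7%) / 1.53 = 12.092
Bluefin: Treynor = (17.3% − 0.7%) / 1.87 = 8.877
Highest: Ironleaf (12.092).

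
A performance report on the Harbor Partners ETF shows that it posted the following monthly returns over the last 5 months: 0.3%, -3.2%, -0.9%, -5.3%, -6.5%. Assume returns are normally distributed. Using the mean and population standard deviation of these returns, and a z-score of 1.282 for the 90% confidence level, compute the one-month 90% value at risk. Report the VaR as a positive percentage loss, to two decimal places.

6.40

r̄ = (0.3 − 3.2 − 0.9 − 5.3 − 6.5) / 5 = -3.1200%
Population σ = √[Σ(r − r̄)² / 5] = √[32.8080 / 5] = √6.5616 = 2.5616%
VaR = −(r̄ − z·σ) = −(-3.1200 − 1.282 × 2.5616) = −(-6.4040) = 6.4040%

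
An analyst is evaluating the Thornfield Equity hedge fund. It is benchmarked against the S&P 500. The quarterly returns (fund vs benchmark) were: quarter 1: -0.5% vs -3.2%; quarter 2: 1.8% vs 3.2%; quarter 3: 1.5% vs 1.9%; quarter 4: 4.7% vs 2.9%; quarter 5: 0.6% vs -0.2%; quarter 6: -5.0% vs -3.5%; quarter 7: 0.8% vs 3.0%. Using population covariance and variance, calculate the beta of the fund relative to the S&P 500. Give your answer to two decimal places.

r̄p = 0.5571%,  r̄m = 0.5857%
Cov = Σ(rp − r̄p)(rm − r̄m) / 7 = 5.9051
Var(rm) = Σ(rm − r̄m)² / 7 = 7.3412
β = Cov / Var = 5.9051 / 7.3412 = 0.8044

0.80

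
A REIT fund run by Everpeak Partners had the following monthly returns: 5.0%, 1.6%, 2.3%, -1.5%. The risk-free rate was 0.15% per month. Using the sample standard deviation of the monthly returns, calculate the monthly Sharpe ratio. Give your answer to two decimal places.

r̄ = (5 + 1.6 + 2.3 − 1.5) / 4 = 7.40 / 4 = 1.8500%
Sample std dev = √[21.4100 / 3] = 2.6715%
Sharpe = (r̄ − rf) / σ = (1.8500 − 0.15) / 2.6715 = 1.7000 / 2.6715 = 0.6363

0.64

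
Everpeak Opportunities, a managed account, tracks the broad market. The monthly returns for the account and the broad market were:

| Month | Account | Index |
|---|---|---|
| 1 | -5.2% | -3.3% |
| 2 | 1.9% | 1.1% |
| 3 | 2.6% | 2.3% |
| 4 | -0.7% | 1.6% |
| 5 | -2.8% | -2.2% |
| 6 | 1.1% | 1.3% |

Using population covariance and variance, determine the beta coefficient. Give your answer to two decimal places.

1.22

r̄p = -0.5167%,  r̄m = 0.1333%
Cov = Σ(rp − r̄p)(rm − r̄m) / 6 = 5.3522
Var(rm) = Σ(rm − r̄m)² / 6 = 4.3956
β = Cov / Var = 5.3522 / 4.3956 = 1.2176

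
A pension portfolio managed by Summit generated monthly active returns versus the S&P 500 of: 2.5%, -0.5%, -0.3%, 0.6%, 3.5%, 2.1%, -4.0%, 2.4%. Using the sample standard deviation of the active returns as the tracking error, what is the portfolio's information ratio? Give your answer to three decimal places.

0.328

Mean return μ = 6.30 / 8 = 0.7875%
Sample σ = √[Σ(r − μ)² / 7] = √[40.4088 / 7] = √5.7727 = 2.4026%
IR = μ / tracking error = 0.7875 / 2.4026 = 0.3278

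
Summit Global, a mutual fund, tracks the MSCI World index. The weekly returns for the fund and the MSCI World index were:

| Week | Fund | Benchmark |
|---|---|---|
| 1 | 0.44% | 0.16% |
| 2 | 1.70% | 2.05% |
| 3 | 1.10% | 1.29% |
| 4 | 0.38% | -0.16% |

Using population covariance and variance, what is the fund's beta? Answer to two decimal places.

r̄p = 0.9050%,  r̄m = 0.8350%
Cov = Σ(rp − r̄p)(rm − r̄m) / 4 = 0.4727
Var(rm) = Σ(rm − r̄m)² / 4 = 0.7822
β = Cov / Var = 0.4727 / 0.7822 = 0.6043

0.60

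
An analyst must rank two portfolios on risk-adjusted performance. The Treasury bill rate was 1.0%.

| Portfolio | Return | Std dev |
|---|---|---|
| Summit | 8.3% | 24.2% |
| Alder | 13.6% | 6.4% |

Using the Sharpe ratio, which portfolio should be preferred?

Alder

Summit: Sharpe ratio = (8.3% − 1.0%) / 24.2% = 0.302
Alder: Sharpe ratio = (13.6% − 1.0%) / 6.4% = 1.969
Highest: Alder (1.969).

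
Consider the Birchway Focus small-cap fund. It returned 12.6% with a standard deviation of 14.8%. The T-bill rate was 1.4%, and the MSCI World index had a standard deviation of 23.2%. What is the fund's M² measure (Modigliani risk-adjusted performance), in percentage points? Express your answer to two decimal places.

Sharpe = (Rp − Rf) / σp = (12.6% − 1.4%) / 14.8% = 0.7568
M² = Rf + Sharpe × σm = 1.4% + 0.7568 × 23.2% = 18.9578%

18.96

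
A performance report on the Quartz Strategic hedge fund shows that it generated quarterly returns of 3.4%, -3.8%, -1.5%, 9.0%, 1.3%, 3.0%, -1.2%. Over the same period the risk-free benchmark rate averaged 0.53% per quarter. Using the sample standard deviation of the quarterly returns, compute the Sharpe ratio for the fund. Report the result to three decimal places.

0.220

μ = (3.4 − 3.8 − 1.5 + 9 + 1.3 + 3 − 1.2) / 7 = 1.4571%
Σ(r − μ)² = (3.4 − 1.4571)² + (-3.8 − 1.4571)² + (-1.5 − 1.4571)² + … = 106.5171
σ = √[106.5171 / 6] = 4.2134%
Sharpe = (μ − rf) / σ = (1.4571 − 0.53) / 4.2134 = 0.9271 / 4.2134 = 0.2200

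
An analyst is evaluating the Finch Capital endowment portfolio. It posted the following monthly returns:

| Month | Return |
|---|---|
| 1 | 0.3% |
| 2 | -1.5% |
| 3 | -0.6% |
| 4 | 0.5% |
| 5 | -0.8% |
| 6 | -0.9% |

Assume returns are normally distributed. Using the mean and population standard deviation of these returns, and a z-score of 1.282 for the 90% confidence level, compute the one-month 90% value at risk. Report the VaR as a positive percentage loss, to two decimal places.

1.39

μ = (0.3 − 1.5 − 0.6 + 0.5 − 0.8 − 0.9) / 6 = -0.5000%
Σ(r − μ)² = 2.9000; population σ = √(2.9000/6) = 0.6952%
VaR = −(μ − z·σ) = −(-0.5000 − 1.282 × 0.6952) = −(-1.3912) = 1.3912%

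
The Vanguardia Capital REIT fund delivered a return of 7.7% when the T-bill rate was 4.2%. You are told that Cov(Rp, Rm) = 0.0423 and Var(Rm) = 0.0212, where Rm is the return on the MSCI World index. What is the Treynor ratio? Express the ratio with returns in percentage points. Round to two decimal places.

β = Cov / Var = 0.0423 / 0.0212 = 1.9953
Treynor = (Rp − Rf) / β = (7.7% − 4.2%) / 1.9953 = 3.50 / 1.9953 = 1.7541

1.75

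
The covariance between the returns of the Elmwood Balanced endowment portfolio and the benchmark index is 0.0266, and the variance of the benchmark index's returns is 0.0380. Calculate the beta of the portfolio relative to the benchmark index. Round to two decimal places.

0.70

β = Cov(Rp, Rm) / Var(Rm) = 0.0266 / 0.0380 = 0.7000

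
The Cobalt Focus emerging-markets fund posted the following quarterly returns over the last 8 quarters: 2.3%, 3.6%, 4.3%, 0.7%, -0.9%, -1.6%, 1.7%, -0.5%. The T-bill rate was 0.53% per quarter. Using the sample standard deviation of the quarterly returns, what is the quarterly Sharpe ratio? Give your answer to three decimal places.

0.312

Mean return μ = 9.60 / 8 = 1.2000%
Sample std dev = √[32.2200 / 7] = 2.1454%
Sharpe = (μ − rf) / σ = (1.2000 − 0.53) / 2.1454 = 0.6700 / 2.1454 = 0.3123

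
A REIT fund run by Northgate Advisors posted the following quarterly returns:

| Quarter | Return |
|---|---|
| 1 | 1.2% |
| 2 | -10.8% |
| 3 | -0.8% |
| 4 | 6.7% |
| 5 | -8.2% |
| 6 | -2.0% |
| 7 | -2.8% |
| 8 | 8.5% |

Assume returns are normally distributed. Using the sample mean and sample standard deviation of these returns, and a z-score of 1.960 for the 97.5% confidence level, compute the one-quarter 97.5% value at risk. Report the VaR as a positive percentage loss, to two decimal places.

14.00

μ = (1.2 − 10.8 − 0.8 + 6.7 − 8.2 − 2 − 2.8 + 8.5) / 8 = -1.0250%
Σ(r − μ)² = 306.5350; sample σ = √(306.5350/7) = 6.6175%
VaR = −(μ − z·σ) = −(-1.0250 − 1.960 × 6.6175) = −(-13.9953) = 13.9953%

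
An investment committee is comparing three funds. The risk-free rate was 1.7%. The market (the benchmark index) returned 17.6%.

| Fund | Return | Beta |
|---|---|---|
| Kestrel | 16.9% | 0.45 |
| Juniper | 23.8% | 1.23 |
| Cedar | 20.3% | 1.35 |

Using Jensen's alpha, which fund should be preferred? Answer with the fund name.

Kestrel

Kestrel: α = 16.9% − [1.7% + 0.45 × (17.6% − 1.7%)] = 8.045
Juniper: α = 23.8% − [1.7% + 1.23 × (17.6% − 1.7%)] = 2.543
Cedar: α = 20.3% − [1.7% + 1.35 × (17.6% − 1.7%)] = -2.865
Highest: Kestrel (8.045).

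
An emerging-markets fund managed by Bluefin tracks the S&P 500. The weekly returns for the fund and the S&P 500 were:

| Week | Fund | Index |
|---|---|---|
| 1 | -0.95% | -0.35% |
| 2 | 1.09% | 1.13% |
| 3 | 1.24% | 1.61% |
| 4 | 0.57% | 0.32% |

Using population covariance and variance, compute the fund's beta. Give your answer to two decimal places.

1.07

r̄p = 0.4875%,  r̄m = 0.6775%
Cov = Σ(rp − r̄p)(rm − r̄m) / 4 = 0.6055
Var(rm) = Σ(rm − r̄m)² / 4 = 0.5645
β = Cov / Var = 0.6055 / 0.5645 = 1.0726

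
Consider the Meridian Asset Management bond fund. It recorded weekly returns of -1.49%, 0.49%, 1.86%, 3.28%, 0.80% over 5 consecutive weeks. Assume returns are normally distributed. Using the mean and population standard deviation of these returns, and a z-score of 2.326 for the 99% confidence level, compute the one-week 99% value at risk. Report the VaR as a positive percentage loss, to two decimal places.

2.68

r̄ = (-1.49 + 0.49 + 1.86 + 3.28 + 0.8) / 5 = 4.940 / 5 = 0.9880%
Population σ = √[Σ(r − r̄)² / 5] = √[12.4375 / 5] = √2.4875 = 1.5772%
VaR = −(r̄ − z·σ) = −(0.9880 − 2.326 × 1.5772) = −(-2.6806) = 2.6806%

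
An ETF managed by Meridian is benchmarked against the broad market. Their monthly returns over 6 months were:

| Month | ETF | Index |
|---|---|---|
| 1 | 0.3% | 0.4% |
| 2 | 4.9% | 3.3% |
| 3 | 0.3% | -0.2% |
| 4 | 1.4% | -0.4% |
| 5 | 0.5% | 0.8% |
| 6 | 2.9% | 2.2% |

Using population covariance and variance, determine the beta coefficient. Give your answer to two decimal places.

r̄p = 1.7167%,  r̄m = 1.0167%
Cov = Σ(rp − r̄p)(rm − r̄m) / 6 = 1.9964
Var(rm) = Σ(rm − r̄m)² / 6 = 1.7547
β = Cov / Var = 1.9964 / 1.7547 = 1.1377

1.14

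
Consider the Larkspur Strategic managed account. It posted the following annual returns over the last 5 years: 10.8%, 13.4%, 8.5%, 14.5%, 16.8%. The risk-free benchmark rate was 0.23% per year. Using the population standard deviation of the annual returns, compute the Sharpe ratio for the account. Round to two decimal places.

μ = (10.8 + 13.4 + 8.5 + 14.5 + 16.8) / 5 = 64.00 / 5 = 12.8000%
Σ(r − μ)² = 41.7400; population σ = √(41.7400/5) = 2.8893%
Sharpe = (μ − rf) / σ = (12.8000 − 0.23) / 2.8893 = 12.5700 / 2.8893 = 4.3505

4.35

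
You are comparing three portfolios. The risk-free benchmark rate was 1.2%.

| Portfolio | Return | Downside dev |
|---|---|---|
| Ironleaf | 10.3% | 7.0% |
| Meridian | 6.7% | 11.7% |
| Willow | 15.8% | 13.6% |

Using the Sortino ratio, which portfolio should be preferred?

Ironleaf: Sortino ratio = (10.3% − 1.2%) / 7.0% = 1.300
Meridian: Sortino ratio = (6.7% − 1.2%) / 11.7% = 0.470
Willow: Sortino ratio = (15.8% − 1.2%) / 13.6% = 1.074
Highest: Ironleaf (1.300).

Ironleaf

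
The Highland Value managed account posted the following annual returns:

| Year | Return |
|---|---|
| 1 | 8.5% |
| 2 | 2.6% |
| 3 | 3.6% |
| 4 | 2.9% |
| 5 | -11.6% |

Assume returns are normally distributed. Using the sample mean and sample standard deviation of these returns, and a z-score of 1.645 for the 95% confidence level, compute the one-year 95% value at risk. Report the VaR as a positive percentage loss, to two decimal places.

Mean return r̄ = 6.00 / 5 = 1.2000%
Sample std dev = √[227.7400 / 4] = 7.5455%
VaR = −(r̄ − z·σ) = −(1.2000 − 1.645 × 7.5455) = −(-11.2123) = 11.2123%

11.21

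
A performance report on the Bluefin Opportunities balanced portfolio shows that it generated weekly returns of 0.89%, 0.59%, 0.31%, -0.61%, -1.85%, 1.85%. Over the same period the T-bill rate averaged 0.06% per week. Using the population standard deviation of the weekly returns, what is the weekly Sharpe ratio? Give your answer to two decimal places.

0.12

Mean return r̄ = 1.180 / 6 = 0.1967%
Σ(r − r̄)² = (0.89 − 0.1967)² + (0.59 − 0.1967)² + (0.31 − 0.1967)² + … = 8.2213
σ = √[8.2213 / 6] = 1.1706%
Sharpe = (r̄ − rf) / σ = (0.1967 − 0.06) / 1.1706 = 0.1367 / 1.1706 = 0.1168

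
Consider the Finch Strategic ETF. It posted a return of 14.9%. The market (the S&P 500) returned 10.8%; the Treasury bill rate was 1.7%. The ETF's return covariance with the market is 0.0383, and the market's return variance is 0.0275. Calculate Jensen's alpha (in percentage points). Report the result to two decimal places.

0.53

β = Cov / Var = 0.0383 / 0.0275 = 1.3927
E[R] = Rf + β(Rm − Rf) = 1.7% + 1.3927 × (10.8% − 1.7%) = 14.3736%
α = Rp − E[R] = 14.9% − 14.3736% = 0.5264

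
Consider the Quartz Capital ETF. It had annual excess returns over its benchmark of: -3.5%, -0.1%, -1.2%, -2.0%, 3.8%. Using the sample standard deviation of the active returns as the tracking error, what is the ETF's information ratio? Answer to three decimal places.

-0.218

r̄ = (-3.5 − 0.1 − 1.2 − 2 + 3.8) / 5 = -0.6000%
Sample std dev = √[30.3400 / 4] = 2.7541%
IR = r̄ / tracking error = -0.6000 / 2.7541 = -0.2179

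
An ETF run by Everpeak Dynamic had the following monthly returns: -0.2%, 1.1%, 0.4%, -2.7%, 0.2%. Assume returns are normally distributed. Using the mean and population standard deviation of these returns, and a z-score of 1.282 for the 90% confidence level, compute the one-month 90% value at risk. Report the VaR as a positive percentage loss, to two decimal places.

1.91

μ = (-0.2 + 1.1 + 0.4 − 2.7 + 0.2) / 5 = -1.20 / 5 = -0.2400%
Population σ = √[Σ(r − μ)² / 5] = √[8.4520 / 5] = √1.6904 = 1.3002%
VaR = −(μ − z·σ) = −(-0.2400 − 1.282 × 1.3002) = −(-1.9069) = 1.9069%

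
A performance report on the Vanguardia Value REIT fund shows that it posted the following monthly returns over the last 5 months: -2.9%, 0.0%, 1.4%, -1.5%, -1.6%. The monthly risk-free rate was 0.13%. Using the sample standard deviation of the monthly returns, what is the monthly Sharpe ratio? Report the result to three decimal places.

Mean return μ = -4.60 / 5 = -0.9200%
Σ(r − μ)² = (-2.9 − (-0.9200))² + (0 − (-0.9200))² + (1.4 − (-0.9200))² + … = 10.9480
sample σ = √(10.9480 / 4) = √2.7370 = 1.6544%
Sharpe = (μ − rf) / σ = (-0.9200 − 0.13) / 1.6544 = -1.0500 / 1.6544 = -0.6347

-0.635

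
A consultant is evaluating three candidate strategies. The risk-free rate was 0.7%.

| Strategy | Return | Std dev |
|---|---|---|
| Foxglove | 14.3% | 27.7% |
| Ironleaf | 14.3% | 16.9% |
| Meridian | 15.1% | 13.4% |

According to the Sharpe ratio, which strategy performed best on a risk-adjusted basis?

Foxglove: Sharpe ratio = (14.3% − 0.7%) / 27.7% = 0.491
Ironleaf: Sharpe ratio = (14.3% − 0.7%) / 16.9% = 0.805
Meridian: Sharpe ratio = (15.1% − 0.7%) / 13.4% = 1.075
Highest: Meridian (1.075).

Meridian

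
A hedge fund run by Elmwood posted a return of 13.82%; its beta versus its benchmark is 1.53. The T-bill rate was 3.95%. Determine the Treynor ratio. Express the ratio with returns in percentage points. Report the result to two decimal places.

Treynor = (Rp − Rf) / β = (13.82% − 3.95%) / 1.53 = 9.87 / 1.53 = 6.4510

6.45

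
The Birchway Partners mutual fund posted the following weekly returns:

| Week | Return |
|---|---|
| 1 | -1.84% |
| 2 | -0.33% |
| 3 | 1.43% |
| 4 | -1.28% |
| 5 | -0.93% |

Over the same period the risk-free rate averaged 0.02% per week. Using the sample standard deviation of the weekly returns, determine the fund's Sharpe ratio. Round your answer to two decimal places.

r̄ = (-1.84 − 0.33 + 1.43 − 1.28 − 0.93) / 5 = -0.5900%
Σ(r − r̄)² = (-1.84 − (-0.5900))² + (-0.33 − (-0.5900))² + (1.43 − (-0.5900))² + … = 6.3022
σ = √[6.3022 / 4] = 1.2552%
Sharpe = (r̄ − rf) / σ = (-0.5900 − 0.02) / 1.2552 = -0.6100 / 1.2552 = -0.4860

-0.49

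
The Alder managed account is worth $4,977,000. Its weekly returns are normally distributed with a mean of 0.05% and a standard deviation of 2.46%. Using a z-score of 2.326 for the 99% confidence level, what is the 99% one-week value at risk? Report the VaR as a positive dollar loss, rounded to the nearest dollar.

$282,293

Return at the 99% tail: μ − z·σ = 0.05% − 2.326 × 2.46% = 0.05 − 5.72196 = -5.67196%
VaR = −(-5.67196%) × $4,977,000 = 5.67196% × $4,977,000 = $282,293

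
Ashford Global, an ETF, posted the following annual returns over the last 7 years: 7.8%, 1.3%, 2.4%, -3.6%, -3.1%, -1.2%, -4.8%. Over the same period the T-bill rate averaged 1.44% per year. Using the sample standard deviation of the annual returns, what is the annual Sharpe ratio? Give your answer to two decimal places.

μ = (7.8 + 1.3 + 2.4 − 3.6 − 3.1 − 1.2 − 4.8) / 7 = -1.20 / 7 = -0.1714%
Sample σ = √[Σ(r − μ)² / 6] = √[115.1343 / 6] = √19.1891 = 4.3805%
Sharpe = (μ − rf) / σ = (-0.1714 − 1.44) / 4.3805 = -1.6114 / 4.3805 = -0.3679

-0.37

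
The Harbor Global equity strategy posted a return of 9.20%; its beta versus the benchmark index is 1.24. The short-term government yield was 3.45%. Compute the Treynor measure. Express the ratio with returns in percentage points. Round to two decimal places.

4.64

Treynor = (Rp − Rf) / β = (9.20% − 3.45%) / 1.24 = 5.75 / 1.24 = 4.6371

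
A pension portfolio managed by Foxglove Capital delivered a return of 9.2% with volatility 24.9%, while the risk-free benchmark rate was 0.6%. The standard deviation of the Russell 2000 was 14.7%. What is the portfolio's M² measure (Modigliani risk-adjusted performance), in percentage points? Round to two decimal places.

5.68

Sharpe = (Rp − Rf) / σp = (9.2% − 0.6%) / 24.9% = 0.3454
M² = Rf + Sharpe × σm = 0.6% + 0.3454 × 14.7% = 5.6774%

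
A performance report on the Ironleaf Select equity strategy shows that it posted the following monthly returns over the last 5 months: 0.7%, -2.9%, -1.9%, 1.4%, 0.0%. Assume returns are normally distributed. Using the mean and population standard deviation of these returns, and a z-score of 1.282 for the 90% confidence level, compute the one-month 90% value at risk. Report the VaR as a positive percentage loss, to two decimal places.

2.61

Mean return r̄ = -2.70 / 5 = -0.5400%
Σ(r − r̄)² = (0.7 − (-0.5400))² + (-2.9 − (-0.5400))² + (-1.9 − (-0.5400))² + … = 13.0120
σ = √[13.0120 / 5] = 1.6132%
VaR = −(r̄ − z·σ) = −(-0.5400 − 1.282 × 1.6132) = −(-2.6081) = 2.6081%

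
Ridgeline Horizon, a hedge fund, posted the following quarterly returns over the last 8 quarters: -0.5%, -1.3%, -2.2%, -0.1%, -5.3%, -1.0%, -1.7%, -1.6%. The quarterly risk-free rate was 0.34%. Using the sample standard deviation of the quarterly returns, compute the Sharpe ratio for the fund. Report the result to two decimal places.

-1.28

r̄ = (-0.5 − 1.3 − 2.2 − 0.1 − 5.3 − 1 − 1.7 − 1.6) / 8 = -13.70 / 8 = -1.7125%
Σ(r − r̄)² = (-0.5 − (-1.7125))² + (-1.3 − (-1.7125))² + (-2.2 − (-1.7125))² + … = 17.8688
sample σ = √(17.8688 / 7) = √2.5527 = 1.5977%
Sharpe = (r̄ − rf) / σ = (-1.7125 − 0.34) / 1.5977 = -2.0525 / 1.5977 = -1.2847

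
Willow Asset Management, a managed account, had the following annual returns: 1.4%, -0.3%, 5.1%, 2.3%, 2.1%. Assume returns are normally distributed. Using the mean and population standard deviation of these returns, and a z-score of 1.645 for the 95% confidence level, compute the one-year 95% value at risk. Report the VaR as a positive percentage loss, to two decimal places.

r̄ = (1.4 − 0.3 + 5.1 + 2.3 + 2.1) / 5 = 2.1200%
Σ(r − r̄)² = (1.4 − 2.1200)² + (-0.3 − 2.1200)² + … = 15.2880
σ = √[15.2880 / 5] = 1.7486%
VaR = −(r̄ − z·σ) = −(2.1200 − 1.645 × 1.7486) = −(-0.7564) = 0.7564%

0.76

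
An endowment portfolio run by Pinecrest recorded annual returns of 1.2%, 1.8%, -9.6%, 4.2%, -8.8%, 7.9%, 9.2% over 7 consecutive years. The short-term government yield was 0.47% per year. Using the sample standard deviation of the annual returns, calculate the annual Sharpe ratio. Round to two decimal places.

μ = (1.2 + 1.8 − 9.6 + 4.2 − 8.8 + 7.9 + 9.2) / 7 = 5.90 / 7 = 0.8429%
Sample std dev = √[333.9971 / 6] = 7.4610%
Sharpe = (μ − rf) / σ = (0.8429 − 0.47) / 7.4610 = 0.3729 / 7.4610 = 0.0500

0.05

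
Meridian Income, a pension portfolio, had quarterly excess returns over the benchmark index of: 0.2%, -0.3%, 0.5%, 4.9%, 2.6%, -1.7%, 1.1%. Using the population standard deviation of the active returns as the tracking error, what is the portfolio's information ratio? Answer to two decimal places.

μ = (0.2 − 0.3 + 0.5 + 4.9 + 2.6 − 1.7 + 1.1) / 7 = 7.30 / 7 = 1.0429%
Population σ = √[Σ(r − μ)² / 7] = √[27.6371 / 7] = √3.9482 = 1.9870%
IR = μ / tracking error = 1.0429 / 1.9870 = 0.5249

0.52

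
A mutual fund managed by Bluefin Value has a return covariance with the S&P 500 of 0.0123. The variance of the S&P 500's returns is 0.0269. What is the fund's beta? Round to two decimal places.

β = Cov(Rp, Rm) / Var(Rm) = 0.0123 / 0.0269 = 0.4572

0.46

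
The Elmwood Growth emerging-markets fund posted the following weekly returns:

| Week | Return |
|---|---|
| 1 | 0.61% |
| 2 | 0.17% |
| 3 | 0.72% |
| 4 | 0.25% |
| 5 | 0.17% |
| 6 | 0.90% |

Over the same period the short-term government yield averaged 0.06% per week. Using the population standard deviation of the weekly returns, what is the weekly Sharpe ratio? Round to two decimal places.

μ = (0.61 + 0.17 + 0.72 + 0.25 + 0.17 + 0.9) / 6 = 0.4700%
Σ(r − μ)² = 0.4954; population σ = √(0.4954/6) = 0.2873%
Sharpe = (μ − rf) / σ = (0.4700 − 0.06) / 0.2873 = 0.4100 / 0.2873 = 1.4271

1.43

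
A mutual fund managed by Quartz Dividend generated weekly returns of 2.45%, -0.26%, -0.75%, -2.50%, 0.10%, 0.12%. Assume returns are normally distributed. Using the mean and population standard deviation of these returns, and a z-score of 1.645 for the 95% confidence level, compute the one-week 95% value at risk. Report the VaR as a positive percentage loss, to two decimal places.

μ = (2.45 − 0.26 − 0.75 − 2.5 + 0.1 + 0.12) / 6 = -0.840 / 6 = -0.1400%
Population std dev = √[12.7894 / 6] = 1.4600%
VaR = −(μ − z·σ) = −(-0.1400 − 1.645 × 1.4600) = −(-2.5417) = 2.5417%

2.54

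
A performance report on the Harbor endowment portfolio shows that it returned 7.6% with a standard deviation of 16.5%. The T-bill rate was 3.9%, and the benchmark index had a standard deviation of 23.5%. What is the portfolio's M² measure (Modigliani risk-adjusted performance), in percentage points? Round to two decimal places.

Sharpe = (Rp − Rf) / σp = (7.6% − 3.9%) / 16.5% = 0.2242
M² = Rf + Sharpe × σm = 3.9% + 0.2242 × 23.5% = 9.1687%

9.17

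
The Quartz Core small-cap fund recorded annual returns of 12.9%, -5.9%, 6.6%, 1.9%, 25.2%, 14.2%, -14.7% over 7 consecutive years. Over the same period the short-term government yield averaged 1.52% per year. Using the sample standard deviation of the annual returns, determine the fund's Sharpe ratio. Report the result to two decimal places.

r̄ = (12.9 − 5.9 + 6.6 + 1.9 + 25.2 + 14.2 − 14.7) / 7 = 5.7429%
Σ(r − r̄)² = (12.9 − 5.7429)² + (-5.9 − 5.7429)² + (6.6 − 5.7429)² + … = 1070.2971
sample σ = √(1070.2971 / 6) = √178.3829 = 13.3560%
Sharpe = (r̄ − rf) / σ = (5.7429 − 1.52) / 13.3560 = 4.2229 / 13.3560 = 0.3162

0.32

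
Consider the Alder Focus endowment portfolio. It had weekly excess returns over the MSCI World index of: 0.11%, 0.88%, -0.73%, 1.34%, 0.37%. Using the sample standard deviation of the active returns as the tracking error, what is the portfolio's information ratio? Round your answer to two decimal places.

0.50

Mean return μ = 1.970 / 5 = 0.3940%
Σ(r − μ)² = 2.4757; sample σ = √(2.4757/4) = 0.7867%
IR = μ / tracking error = 0.3940 / 0.7867 = 0.5008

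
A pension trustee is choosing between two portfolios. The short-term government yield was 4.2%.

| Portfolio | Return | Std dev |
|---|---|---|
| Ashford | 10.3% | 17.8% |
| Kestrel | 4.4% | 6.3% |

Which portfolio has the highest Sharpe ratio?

Ashford: Sharpe ratio = (10.3% − 4.2%) / 17.8% = 0.343
Kestrel: Sharpe ratio = (4.4% − 4.2%) / 6.3% = 0.032
Highest: Ashford (0.343).

Ashford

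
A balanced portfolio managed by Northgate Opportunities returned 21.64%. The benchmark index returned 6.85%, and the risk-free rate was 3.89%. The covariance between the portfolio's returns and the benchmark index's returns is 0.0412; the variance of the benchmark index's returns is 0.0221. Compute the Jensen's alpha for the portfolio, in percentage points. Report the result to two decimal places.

12.23

β = Cov / Var = 0.0412 / 0.0221 = 1.8643
E[R] = Rf + β(Rm − Rf) = 3.89% + 1.8643 × (6.85% − 3.89%) = 9.4083%
α = Rp − E[R] = 21.64% − 9.4083% = 12.2317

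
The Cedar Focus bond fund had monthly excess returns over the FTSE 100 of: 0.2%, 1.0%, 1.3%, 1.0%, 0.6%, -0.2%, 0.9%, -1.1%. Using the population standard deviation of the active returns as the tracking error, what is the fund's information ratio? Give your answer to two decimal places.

μ = (0.2 + 1 + 1.3 + 1 + 0.6 − 0.2 + 0.9 − 1.1) / 8 = 0.4625%
Population σ = √[Σ(r − μ)² / 8] = √[4.4388 / 8] = √0.5549 = 0.7449%
IR = μ / tracking error = 0.4625 / 0.7449 = 0.6209

0.62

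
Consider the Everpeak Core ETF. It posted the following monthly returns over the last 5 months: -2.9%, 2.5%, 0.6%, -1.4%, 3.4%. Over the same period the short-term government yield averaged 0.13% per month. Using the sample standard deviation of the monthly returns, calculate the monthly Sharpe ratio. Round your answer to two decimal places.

r̄ = (-2.9 + 2.5 + 0.6 − 1.4 + 3.4) / 5 = 0.4400%
Σ(r − r̄)² = (-2.9 − 0.4400)² + (2.5 − 0.4400)² + (0.6 − 0.4400)² + … = 27.5720
sample σ = √(27.5720 / 4) = √6.8930 = 2.6255%
Sharpe = (r̄ − rf) / σ = (0.4400 − 0.13) / 2.6255 = 0.3100 / 2.6255 = 0.1181

0.12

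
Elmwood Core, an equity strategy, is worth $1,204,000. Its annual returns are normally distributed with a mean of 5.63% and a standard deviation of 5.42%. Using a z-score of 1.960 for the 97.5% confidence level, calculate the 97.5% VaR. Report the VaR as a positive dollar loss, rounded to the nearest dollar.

Return at the 97.5% tail: μ − z·σ = 5.63% − 1.960 × 5.42% = 5.63 − 10.6232 = -4.9932%
VaR = −(-4.9932%) × $1,204,000 = 4.9932% × $1,204,000 = $60,118

$60,118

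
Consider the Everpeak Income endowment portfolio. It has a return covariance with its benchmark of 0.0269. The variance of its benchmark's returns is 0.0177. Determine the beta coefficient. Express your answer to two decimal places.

β = Cov(Rp, Rm) / Var(Rm) = 0.0269 / 0.0177 = 1.5198

1.52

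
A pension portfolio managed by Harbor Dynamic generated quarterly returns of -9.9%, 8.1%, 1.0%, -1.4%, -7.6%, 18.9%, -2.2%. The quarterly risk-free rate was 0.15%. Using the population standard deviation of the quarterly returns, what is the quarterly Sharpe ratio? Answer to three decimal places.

0.092

r̄ = (-9.9 + 8.1 + 1 − 1.4 − 7.6 + 18.9 − 2.2) / 7 = 6.90 / 7 = 0.9857%
Σ(r − r̄)² = 579.5886; population σ = √(579.5886/7) = 9.0994%
Sharpe = (r̄ − rf) / σ = (0.9857 − 0.15) / 9.0994 = 0.8357 / 9.0994 = 0.0918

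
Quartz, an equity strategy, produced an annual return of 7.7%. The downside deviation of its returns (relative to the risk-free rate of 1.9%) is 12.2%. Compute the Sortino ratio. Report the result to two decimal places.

0.48

Sortino = (Rp − Rf) / σd = (7.7% − 1.9%) / 12.2% = 5.80% / 12.2% = 0.4754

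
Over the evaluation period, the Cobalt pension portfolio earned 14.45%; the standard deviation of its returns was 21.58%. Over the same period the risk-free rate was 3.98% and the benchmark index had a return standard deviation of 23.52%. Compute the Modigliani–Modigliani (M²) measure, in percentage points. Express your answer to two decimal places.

Sharpe = (Rp − Rf) / σp = (14.45% − 3.98%) / 21.58% = 0.4852
M² = Rf + Sharpe × σm = 3.98% + 0.4852 × 23.52% = 15.3919%

15.39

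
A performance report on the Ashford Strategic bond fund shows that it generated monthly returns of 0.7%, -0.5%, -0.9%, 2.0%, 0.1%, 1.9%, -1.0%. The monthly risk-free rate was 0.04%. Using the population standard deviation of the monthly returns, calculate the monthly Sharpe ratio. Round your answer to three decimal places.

r̄ = (0.7 − 0.5 − 0.9 + 2 + 0.1 + 1.9 − 1) / 7 = 0.3286%
Population σ = √[Σ(r − r̄)² / 7] = √[9.4143 / 7] = √1.3449 = 1.1597%
Sharpe = (r̄ − rf) / σ = (0.3286 − 0.04) / 1.1597 = 0.2886 / 1.1597 = 0.2489

0.249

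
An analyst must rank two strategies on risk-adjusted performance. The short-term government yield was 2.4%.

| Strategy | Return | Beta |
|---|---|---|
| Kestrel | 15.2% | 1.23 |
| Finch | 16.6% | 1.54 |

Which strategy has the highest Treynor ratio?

Kestrel

Kestrel: Treynor = (15.2% − 2.4%) / 1.23 = 10.407
Finch: Treynor = (16.6% − 2.4%) / 1.54 = 9.221
Highest: Kestrel (10.407).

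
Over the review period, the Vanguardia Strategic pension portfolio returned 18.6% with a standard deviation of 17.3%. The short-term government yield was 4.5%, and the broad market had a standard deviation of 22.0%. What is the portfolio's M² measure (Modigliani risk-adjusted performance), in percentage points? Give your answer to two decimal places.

Sharpe = (Rp − Rf) / σp = (18.6% − 4.5%) / 17.3% = 0.8150
M² = Rf + Sharpe × σm = 4.5% + 0.8150 × 22.0% = 22.4300%

22.43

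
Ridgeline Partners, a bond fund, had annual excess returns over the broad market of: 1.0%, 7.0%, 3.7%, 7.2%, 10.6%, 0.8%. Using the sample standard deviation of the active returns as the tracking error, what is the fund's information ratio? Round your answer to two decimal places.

r̄ = (1 + 7 + 3.7 + 7.2 + 10.6 + 0.8) / 6 = 30.30 / 6 = 5.0500%
Σ(r − r̄)² = 75.5150; sample σ = √(75.5150/5) = 3.8863%
IR = r̄ / tracking error = 5.0500 / 3.8863 = 1.2994

1.30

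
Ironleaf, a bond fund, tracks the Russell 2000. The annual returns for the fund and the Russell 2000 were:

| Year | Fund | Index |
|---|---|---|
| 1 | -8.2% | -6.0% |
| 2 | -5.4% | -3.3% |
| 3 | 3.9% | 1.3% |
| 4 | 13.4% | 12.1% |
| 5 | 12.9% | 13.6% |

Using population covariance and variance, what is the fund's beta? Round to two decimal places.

1.11

r̄p = 3.3200%,  r̄m = 3.5400%
Cov = Σ(rp − r̄p)(rm − r̄m) / 5 = 70.1812
Var(rm) = Σ(rm − r̄m)² / 5 = 63.4584
β = Cov / Var = 70.1812 / 63.4584 = 1.1059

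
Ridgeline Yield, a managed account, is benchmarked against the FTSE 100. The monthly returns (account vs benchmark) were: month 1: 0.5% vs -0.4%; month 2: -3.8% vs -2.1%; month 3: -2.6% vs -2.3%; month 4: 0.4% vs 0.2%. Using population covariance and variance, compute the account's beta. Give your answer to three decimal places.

r̄p = -1.3750%,  r̄m = -1.1500%
Cov = Σ(rp − r̄p)(rm − r̄m) / 4 = 1.8788
Var(rm) = Σ(rm − r̄m)² / 4 = 1.1525
β = Cov / Var = 1.8788 / 1.1525 = 1.6302

1.630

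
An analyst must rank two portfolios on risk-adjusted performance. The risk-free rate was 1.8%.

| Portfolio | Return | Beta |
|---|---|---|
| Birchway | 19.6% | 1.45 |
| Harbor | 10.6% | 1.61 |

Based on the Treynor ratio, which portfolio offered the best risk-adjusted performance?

Birchway

Birchway: Treynor = (19.6% − 1.8%) / 1.45 = 12.276
Harbor: Treynor = (10.6% − 1.8%) / 1.61 = 5.466
Highest: Birchway (12.276).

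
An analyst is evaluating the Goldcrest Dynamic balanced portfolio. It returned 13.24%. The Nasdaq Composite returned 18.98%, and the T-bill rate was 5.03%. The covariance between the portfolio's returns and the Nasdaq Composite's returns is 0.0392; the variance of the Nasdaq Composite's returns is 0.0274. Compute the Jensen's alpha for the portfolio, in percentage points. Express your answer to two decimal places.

β = Cov / Var = 0.0392 / 0.0274 = 1.4307
E[R] = Rf + β(Rm − Rf) = 5.03% + 1.4307 × (18.98% − 5.03%) = 24.9883%
α = Rp − E[R] = 13.24% − 24.9883% = -11.7483

-11.75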